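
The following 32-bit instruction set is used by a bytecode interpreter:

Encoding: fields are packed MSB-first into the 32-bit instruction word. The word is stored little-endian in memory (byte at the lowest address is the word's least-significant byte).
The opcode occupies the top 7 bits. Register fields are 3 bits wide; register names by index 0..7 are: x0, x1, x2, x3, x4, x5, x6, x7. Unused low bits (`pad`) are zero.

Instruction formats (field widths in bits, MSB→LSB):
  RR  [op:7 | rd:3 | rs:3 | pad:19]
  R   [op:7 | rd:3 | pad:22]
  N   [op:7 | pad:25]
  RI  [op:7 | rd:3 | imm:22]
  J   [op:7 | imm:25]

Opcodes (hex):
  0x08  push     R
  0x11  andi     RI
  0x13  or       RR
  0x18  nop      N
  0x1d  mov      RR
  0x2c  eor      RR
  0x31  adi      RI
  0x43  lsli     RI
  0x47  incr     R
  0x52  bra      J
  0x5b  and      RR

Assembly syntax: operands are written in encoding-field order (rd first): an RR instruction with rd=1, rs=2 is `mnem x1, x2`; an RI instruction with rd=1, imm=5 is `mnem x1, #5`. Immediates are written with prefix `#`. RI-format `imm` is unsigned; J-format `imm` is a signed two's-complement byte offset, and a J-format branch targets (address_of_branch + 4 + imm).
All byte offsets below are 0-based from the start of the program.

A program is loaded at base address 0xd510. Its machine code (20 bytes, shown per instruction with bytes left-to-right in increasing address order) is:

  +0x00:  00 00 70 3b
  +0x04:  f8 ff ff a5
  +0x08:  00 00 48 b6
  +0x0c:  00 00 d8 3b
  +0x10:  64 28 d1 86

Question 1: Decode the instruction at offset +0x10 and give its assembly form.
lsli x3, #1124452

off 0x10: read 64 28 d1 86 as little → 0x86d12864
  top 7b → 0x43 → lsli [RI]
  rd@[24:22]=0x3 ⇒ x3
  imm@[21:0]=0x112864 ⇒ #1124452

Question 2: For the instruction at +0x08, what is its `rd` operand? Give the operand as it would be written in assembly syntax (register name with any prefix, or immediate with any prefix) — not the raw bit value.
x1

@+08  little-endian(00 00 48 b6) = 0xb6480000
  top 7b → 0x5b → and [RR]
  [24:22] rd=1 = x1
  [21:19] rs=1 = x1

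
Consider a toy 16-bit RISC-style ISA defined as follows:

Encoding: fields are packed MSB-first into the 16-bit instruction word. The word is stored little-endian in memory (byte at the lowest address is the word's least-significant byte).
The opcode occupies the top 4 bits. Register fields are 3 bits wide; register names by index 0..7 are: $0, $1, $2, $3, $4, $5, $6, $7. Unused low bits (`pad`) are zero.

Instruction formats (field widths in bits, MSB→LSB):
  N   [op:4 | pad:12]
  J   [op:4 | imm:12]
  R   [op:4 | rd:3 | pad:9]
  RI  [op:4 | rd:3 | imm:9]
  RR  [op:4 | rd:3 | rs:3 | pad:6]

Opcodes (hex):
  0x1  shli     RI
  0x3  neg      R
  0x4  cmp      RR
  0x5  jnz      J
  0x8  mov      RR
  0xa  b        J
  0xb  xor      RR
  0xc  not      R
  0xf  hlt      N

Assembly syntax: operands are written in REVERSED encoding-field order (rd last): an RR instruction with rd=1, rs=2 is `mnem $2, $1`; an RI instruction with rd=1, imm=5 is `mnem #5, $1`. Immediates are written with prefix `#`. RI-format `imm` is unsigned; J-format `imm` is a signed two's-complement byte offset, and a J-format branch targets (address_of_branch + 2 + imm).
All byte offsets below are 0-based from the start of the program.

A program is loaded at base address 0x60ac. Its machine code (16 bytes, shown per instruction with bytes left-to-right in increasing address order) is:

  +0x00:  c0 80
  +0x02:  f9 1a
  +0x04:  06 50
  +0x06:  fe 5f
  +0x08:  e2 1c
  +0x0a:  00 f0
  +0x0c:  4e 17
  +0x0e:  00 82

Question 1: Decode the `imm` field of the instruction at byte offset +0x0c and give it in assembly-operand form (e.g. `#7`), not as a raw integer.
+0x0c: 4e 17 ⇒ word 0x174e (little)
  opcode bits[15:12]=0x1: shli/RI
  rd: (w>>9)&0x7=0x3 → $3
  imm: (w>>0)&0x1ff=0x14e → #334

#334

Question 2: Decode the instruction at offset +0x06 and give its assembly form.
+0x06: fe 5f ⇒ word 0x5ffe (little)
  opcode bits[15:12]=0x5: jnz/J
  imm@[11:0]=0xffe (s12→-2) ⇒ #-2

jnz #-2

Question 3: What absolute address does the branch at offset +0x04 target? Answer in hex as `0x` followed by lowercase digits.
[04] 06 50 → 0x5006
  op=0x5006>>12=0x5 ⇒ jnz (J)
  [11:0] imm=6 = #6
  target = base 0x60ac + off 0x04 + 2 + imm 6 = 0x60b8

0x60b8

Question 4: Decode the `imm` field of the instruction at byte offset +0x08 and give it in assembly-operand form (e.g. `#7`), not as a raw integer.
#226

+0x08: e2 1c ⇒ word 0x1ce2 (little)
  opcode bits[15:12]=0x1: shli/RI
  rd: (w>>9)&0x7=0x6 → $6
  imm: (w>>0)&0x1ff=0xe2 → #226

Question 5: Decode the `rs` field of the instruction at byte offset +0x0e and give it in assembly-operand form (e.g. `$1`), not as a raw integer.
@+0e  little-endian(00 82) = 0x8200
  op=0x8200>>12=0x8 ⇒ mov (RR)
  rd: (w>>9)&0x7=0x1 → $1
  rs: (w>>6)&0x7=0x0 → $0

$0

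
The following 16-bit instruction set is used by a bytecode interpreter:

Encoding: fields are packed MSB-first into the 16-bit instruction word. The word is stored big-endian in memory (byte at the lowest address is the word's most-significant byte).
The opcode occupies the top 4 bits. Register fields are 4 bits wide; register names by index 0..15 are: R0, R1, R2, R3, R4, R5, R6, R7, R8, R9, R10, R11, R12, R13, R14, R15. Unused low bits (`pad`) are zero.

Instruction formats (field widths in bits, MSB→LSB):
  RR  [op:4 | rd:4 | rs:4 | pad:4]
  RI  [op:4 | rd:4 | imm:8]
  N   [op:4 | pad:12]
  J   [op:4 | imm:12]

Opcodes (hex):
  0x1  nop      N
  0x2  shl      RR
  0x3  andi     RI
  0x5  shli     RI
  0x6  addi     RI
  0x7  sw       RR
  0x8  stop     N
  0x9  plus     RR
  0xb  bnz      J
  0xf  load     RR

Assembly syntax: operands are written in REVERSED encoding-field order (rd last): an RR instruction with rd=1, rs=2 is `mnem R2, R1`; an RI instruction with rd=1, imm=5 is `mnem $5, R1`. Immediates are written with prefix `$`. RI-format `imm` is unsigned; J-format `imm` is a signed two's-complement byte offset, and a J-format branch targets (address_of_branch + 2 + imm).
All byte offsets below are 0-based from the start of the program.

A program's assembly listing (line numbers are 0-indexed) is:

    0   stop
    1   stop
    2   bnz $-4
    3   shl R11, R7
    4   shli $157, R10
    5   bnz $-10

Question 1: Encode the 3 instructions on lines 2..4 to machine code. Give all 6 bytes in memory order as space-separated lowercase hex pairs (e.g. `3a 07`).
bf fc 27 b0 5a 9d

L2: bnz op=0xb:4|imm=-4:12 ⇒ 0xbffc ⇒ big bf fc
L3: shl op=0x2:4|rd=7:4|rs=11:4|pad=0:4 ⇒ 0x27b0 ⇒ big 27 b0
L4: shli op=0x5:4|rd=10:4|imm=157:8 ⇒ 0x5a9d ⇒ big 5a 9d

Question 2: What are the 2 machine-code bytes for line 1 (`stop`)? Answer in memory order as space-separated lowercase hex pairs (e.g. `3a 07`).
1. stop fields op=0x8:4|pad=0:12 → word 8000h → 80 00

80 00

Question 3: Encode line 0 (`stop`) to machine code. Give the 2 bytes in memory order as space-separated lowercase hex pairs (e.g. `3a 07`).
L0: stop op=0x8:4|pad=0:12 ⇒ 0x8000 ⇒ big 80 00

80 00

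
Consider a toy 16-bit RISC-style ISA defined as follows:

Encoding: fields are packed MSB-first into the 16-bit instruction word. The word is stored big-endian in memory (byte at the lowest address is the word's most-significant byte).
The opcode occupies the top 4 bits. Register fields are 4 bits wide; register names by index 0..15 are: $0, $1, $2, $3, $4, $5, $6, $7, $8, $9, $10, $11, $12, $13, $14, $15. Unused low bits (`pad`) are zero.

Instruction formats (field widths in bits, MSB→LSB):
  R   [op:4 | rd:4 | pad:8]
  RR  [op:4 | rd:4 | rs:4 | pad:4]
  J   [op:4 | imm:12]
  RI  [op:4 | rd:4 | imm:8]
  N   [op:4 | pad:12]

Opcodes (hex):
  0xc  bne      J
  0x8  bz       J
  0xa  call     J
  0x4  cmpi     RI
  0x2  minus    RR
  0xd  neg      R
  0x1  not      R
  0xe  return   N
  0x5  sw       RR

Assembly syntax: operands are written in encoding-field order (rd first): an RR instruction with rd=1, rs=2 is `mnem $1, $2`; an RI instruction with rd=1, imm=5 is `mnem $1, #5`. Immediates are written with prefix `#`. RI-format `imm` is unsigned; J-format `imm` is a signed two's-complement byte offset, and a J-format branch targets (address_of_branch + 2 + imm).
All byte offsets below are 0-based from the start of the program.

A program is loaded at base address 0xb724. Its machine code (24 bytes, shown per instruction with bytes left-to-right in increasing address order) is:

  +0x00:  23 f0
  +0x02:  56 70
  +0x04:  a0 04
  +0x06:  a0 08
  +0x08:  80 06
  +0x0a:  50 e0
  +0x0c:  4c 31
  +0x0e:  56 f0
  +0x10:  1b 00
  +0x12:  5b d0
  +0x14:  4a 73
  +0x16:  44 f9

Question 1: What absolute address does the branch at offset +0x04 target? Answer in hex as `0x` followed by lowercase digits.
off 0x04: read a0 04 as big → 0xa004
  op=0xa004>>12=0xa ⇒ call (J)
  imm@[11:0]=0x4 ⇒ #4
  target = base 0xb724 + off 0x04 + 2 + imm 4 = 0xb72e

0xb72e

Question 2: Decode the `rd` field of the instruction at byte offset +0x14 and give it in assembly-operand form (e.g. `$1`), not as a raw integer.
$10

+0x14: 4a 73 ⇒ word 0x4a73 (big)
  top 4b → 0x4 → cmpi [RI]
  [11:8] rd=10 = $10
  [7:0] imm=115 = #115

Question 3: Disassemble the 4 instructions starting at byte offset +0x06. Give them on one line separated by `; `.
call #8; bz #6; sw $0, $14; cmpi $12, #49

off 0x06: read a0 08 as big → 0xa008
  op=0xa008>>12=0xa ⇒ call (J)
  [11:0] imm=8 = #8
off 0x08: read 80 06 as big → 0x8006
  op=0x8006>>12=0x8 ⇒ bz (J)
  [11:0] imm=6 = #6
off 0x0a: read 50 e0 as big → 0x50e0
  op=0x50e0>>12=0x5 ⇒ sw (RR)
  [11:8] rd=0 = $0
  [7:4] rs=14 = $14
off 0x0c: read 4c 31 as big → 0x4c31
  op=0x4c31>>12=0x4 ⇒ cmpi (RI)
  [11:8] rd=12 = $12
  [7:0] imm=49 = #49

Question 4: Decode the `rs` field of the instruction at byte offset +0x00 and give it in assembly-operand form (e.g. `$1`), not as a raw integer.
$15

@+00  big-endian(23 f0) = 0x23f0
  opcode bits[15:12]=0x2: minus/RR
  rd@[11:8]=0x3 ⇒ $3
  rs@[7:4]=0xf ⇒ $15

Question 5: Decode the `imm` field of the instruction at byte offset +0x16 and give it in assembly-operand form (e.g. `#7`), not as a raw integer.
@+16  big-endian(44 f9) = 0x44f9
  opcode bits[15:12]=0x4: cmpi/RI
  rd: (w>>8)&0xf=0x4 → $4
  imm: (w>>0)&0xff=0xf9 → #249

#249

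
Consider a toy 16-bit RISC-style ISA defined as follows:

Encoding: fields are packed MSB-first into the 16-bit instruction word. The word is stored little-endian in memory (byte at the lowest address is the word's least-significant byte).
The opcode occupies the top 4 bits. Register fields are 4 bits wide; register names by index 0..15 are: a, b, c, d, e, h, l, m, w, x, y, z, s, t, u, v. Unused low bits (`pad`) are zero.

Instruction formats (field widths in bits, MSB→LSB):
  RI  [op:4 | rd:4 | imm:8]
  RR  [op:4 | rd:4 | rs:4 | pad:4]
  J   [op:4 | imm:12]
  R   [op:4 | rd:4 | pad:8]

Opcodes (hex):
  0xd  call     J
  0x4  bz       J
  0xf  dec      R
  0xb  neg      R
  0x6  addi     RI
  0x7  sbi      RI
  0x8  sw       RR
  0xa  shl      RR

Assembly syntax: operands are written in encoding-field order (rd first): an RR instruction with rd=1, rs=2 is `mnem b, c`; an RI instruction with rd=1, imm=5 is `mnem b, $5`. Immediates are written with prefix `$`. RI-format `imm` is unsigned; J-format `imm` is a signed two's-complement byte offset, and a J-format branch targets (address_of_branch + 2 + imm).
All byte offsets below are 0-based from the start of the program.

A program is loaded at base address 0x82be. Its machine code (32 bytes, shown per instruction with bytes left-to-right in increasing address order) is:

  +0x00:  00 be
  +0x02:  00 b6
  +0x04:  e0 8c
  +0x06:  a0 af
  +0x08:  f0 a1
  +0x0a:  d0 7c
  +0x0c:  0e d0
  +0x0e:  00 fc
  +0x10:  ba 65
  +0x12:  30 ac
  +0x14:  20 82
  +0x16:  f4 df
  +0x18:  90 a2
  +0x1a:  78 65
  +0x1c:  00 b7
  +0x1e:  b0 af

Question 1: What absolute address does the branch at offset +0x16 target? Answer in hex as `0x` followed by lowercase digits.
[16] f4 df → 0xdff4
  op=0xdff4>>12=0xd ⇒ call (J)
  imm@[11:0]=0xff4 (s12→-12) ⇒ $-12
  target = base 0x82be + off 0x16 + 2 + imm -12 = 0x82ca

0x82ca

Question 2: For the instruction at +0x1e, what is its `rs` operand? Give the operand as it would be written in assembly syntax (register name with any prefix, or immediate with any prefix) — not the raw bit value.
z

+0x1e: b0 af ⇒ word 0xafb0 (little)
  opcode bits[15:12]=0xa: shl/RR
  rd@[11:8]=0xf ⇒ v
  rs@[7:4]=0xb ⇒ z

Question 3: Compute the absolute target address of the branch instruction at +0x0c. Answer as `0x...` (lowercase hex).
0x82da

off 0x0c: read 0e d0 as little → 0xd00e
  op=0xd00e>>12=0xd ⇒ call (J)
  imm@[11:0]=0xe ⇒ $14
  target = base 0x82be + off 0x0c + 2 + imm 14 = 0x82da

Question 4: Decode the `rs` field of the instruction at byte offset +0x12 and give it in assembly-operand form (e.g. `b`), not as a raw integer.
d

[12] 30 ac → 0xac30
  top 4b → 0xa → shl [RR]
  [11:8] rd=12 = s
  [7:4] rs=3 = d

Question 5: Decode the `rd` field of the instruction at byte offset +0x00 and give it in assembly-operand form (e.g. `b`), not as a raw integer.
[00] 00 be → 0xbe00
  op=0xbe00>>12=0xb ⇒ neg (R)
  [11:8] rd=14 = u

u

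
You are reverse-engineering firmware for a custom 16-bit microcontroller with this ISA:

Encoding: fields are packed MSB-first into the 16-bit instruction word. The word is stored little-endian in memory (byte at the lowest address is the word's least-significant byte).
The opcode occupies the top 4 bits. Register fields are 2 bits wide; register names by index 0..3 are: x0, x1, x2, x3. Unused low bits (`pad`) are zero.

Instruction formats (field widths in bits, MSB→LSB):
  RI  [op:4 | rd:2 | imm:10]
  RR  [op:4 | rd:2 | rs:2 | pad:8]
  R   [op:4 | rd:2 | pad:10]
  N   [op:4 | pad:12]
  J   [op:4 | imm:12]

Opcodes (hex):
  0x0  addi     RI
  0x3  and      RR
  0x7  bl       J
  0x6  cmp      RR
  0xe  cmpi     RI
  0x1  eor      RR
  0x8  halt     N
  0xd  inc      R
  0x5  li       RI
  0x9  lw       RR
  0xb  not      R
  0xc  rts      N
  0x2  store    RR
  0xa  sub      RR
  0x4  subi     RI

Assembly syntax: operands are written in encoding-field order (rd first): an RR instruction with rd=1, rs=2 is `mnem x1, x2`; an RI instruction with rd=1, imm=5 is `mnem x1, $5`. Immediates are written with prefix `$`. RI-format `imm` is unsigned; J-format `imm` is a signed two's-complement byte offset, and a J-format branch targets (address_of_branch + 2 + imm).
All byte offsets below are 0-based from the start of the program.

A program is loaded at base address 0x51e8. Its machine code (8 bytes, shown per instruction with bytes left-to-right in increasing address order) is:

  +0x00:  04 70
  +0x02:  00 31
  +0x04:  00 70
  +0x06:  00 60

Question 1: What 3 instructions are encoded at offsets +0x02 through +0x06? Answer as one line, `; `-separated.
off 0x02: read 00 31 as little → 0x3100
  opcode bits[15:12]=0x3: and/RR
  rd@[11:10]=0x0 ⇒ x0
  rs@[9:8]=0x1 ⇒ x1
off 0x04: read 00 70 as little → 0x7000
  opcode bits[15:12]=0x7: bl/J
  imm@[11:0]=0x0 ⇒ $0
off 0x06: read 00 60 as little → 0x6000
  opcode bits[15:12]=0x6: cmp/RR
  rd@[11:10]=0x0 ⇒ x0
  rs@[9:8]=0x0 ⇒ x0

and x0, x1; bl $0; cmp x0, x0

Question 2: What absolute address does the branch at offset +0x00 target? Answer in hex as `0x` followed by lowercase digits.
+0x00: 04 70 ⇒ word 0x7004 (little)
  opcode bits[15:12]=0x7: bl/J
  imm@[11:0]=0x4 ⇒ $4
  target = base 0x51e8 + off 0x00 + 2 + imm 4 = 0x51ee

0x51ee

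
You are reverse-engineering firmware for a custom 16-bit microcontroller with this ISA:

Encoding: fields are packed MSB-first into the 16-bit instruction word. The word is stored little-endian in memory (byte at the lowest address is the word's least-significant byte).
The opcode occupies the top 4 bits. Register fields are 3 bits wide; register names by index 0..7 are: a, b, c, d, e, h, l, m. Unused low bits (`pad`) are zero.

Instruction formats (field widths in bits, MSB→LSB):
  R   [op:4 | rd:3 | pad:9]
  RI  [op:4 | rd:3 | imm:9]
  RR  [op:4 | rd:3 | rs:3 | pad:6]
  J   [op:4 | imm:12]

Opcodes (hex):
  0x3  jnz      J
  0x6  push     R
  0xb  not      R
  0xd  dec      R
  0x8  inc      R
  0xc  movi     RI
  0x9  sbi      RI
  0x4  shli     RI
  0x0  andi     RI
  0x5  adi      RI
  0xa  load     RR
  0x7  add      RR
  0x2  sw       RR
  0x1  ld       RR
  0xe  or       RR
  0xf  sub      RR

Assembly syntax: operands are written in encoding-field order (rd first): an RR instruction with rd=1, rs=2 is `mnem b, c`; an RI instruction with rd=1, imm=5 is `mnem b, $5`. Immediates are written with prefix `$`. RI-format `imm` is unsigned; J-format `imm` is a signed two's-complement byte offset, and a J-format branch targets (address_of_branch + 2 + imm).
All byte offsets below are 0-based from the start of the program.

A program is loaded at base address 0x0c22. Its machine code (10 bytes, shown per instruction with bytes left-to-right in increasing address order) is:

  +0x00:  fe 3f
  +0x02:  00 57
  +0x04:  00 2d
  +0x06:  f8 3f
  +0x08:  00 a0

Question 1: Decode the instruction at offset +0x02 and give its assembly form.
adi d, $256

@+02  little-endian(00 57) = 0x5700
  op=0x5700>>12=0x5 ⇒ adi (RI)
  [11:9] rd=3 = d
  [8:0] imm=256 = $256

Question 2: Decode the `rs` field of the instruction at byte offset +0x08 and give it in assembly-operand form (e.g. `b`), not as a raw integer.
+0x08: 00 a0 ⇒ word 0xa000 (little)
  opcode bits[15:12]=0xa: load/RR
  rd@[11:9]=0x0 ⇒ a
  rs@[8:6]=0x0 ⇒ a

a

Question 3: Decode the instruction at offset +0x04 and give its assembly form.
+0x04: 00 2d ⇒ word 0x2d00 (little)
  opcode bits[15:12]=0x2: sw/RR
  [11:9] rd=6 = l
  [8:6] rs=4 = e

sw l, e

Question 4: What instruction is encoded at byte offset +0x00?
jnz $-2

off 0x00: read fe 3f as little → 0x3ffe
  top 4b → 0x3 → jnz [J]
  [11:0] imm=4094 (s12→-2) = $-2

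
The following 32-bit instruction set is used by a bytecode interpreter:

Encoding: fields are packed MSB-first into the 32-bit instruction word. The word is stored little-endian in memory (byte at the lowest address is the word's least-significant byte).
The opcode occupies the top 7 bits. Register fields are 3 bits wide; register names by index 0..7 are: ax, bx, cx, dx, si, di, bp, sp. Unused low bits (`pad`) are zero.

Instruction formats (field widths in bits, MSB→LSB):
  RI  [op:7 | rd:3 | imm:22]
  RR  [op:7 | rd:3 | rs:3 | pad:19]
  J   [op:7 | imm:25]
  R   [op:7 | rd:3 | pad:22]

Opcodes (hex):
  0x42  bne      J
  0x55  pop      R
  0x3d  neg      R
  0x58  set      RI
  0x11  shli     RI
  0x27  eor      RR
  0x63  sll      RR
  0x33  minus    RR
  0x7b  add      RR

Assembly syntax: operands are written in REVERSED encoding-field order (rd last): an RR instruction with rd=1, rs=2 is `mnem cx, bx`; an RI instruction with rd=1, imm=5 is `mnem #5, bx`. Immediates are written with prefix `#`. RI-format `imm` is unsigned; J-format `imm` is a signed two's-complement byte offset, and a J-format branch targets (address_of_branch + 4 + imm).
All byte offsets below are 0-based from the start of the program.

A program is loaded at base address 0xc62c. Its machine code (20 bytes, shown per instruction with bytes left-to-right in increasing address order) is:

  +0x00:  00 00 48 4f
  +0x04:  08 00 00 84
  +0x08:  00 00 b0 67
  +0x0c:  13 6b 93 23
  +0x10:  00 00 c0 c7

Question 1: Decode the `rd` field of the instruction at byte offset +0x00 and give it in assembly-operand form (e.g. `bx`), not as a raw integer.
di

off 0x00: read 00 00 48 4f as little → 0x4f480000
  top 7b → 0x27 → eor [RR]
  rd@[24:22]=0x5 ⇒ di
  rs@[21:19]=0x1 ⇒ bx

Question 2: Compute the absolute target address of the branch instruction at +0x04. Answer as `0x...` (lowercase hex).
0xc63c

@+04  little-endian(08 00 00 84) = 0x84000008
  op=0x84000008>>25=0x42 ⇒ bne (J)
  imm@[24:0]=0x8 ⇒ #8
  target = base 0xc62c + off 0x04 + 4 + imm 8 = 0xc63c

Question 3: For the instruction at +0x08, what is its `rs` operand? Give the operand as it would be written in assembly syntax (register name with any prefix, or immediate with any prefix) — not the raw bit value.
off 0x08: read 00 00 b0 67 as little → 0x67b00000
  top 7b → 0x33 → minus [RR]
  [24:22] rd=6 = bp
  [21:19] rs=6 = bp

bp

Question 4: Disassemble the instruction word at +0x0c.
off 0x0c: read 13 6b 93 23 as little → 0x23936b13
  opcode bits[31:25]=0x11: shli/RI
  rd: (w>>22)&0x7=0x6 → bp
  imm: (w>>0)&0x3fffff=0x136b13 → #1272595

shli #1272595, bp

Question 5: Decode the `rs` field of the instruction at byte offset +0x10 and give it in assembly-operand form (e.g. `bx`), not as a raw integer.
ax

+0x10: 00 00 c0 c7 ⇒ word 0xc7c00000 (little)
  top 7b → 0x63 → sll [RR]
  rd: (w>>22)&0x7=0x7 → sp
  rs: (w>>19)&0x7=0x0 → ax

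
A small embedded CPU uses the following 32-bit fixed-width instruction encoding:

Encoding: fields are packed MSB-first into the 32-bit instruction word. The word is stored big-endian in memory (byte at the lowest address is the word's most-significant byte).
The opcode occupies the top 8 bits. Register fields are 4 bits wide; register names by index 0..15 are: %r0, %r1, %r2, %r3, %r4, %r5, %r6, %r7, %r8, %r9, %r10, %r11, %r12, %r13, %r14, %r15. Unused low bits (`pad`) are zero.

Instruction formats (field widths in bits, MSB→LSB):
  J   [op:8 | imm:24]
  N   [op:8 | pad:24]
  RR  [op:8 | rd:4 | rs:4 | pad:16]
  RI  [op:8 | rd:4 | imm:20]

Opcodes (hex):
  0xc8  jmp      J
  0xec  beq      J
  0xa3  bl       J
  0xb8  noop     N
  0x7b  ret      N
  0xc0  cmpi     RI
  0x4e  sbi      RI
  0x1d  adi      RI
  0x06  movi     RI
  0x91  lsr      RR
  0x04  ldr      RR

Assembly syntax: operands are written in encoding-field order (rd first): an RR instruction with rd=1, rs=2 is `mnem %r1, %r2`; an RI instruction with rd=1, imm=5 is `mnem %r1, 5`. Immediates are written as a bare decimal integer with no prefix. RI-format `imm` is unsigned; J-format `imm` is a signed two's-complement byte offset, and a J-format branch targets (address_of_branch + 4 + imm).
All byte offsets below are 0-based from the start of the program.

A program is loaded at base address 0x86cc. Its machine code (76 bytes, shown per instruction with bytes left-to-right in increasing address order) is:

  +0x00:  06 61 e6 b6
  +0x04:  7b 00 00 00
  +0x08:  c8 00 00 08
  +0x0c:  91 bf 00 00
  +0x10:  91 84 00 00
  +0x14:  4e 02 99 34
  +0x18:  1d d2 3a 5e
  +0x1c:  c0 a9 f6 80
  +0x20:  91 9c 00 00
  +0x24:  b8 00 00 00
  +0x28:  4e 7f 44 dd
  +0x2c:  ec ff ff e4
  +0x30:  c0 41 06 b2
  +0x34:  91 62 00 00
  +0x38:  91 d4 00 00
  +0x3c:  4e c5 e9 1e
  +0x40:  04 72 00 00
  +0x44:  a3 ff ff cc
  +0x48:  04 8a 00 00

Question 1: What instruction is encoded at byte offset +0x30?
cmpi %r4, 67250

@+30  big-endian(c0 41 06 b2) = 0xc04106b2
  top 8b → 0xc0 → cmpi [RI]
  rd: (w>>20)&0xf=0x4 → %r4
  imm: (w>>0)&0xfffff=0x106b2 → 67250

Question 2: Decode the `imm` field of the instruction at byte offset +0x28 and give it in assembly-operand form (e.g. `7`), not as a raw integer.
[28] 4e 7f 44 dd → 0x4e7f44dd
  top 8b → 0x4e → sbi [RI]
  rd@[23:20]=0x7 ⇒ %r7
  imm@[19:0]=0xf44dd ⇒ 1000669

1000669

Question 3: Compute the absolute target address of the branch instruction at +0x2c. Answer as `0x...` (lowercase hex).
off 0x2c: read ec ff ff e4 as big → 0xecffffe4
  top 8b → 0xec → beq [J]
  imm: (w>>0)&0xffffff=0xffffe4 (s24→-28) → -28
  target = base 0x86cc + off 0x2c + 4 + imm -28 = 0x86e0

0x86e0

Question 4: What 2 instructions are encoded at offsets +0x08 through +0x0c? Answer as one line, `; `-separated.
jmp 8; lsr %r11, %r15

+0x08: c8 00 00 08 ⇒ word 0xc8000008 (big)
  op=0xc8000008>>24=0xc8 ⇒ jmp (J)
  [23:0] imm=8 = 8
+0x0c: 91 bf 00 00 ⇒ word 0x91bf0000 (big)
  op=0x91bf0000>>24=0x91 ⇒ lsr (RR)
  [23:20] rd=11 = %r11
  [19:16] rs=15 = %r15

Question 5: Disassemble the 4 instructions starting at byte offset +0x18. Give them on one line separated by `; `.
adi %r13, 146014; cmpi %r10, 652928; lsr %r9, %r12; noop

@+18  big-endian(1d d2 3a 5e) = 0x1dd23a5e
  op=0x1dd23a5e>>24=0x1d ⇒ adi (RI)
  rd: (w>>20)&0xf=0xd → %r13
  imm: (w>>0)&0xfffff=0x23a5e → 146014
@+1c  big-endian(c0 a9 f6 80) = 0xc0a9f680
  op=0xc0a9f680>>24=0xc0 ⇒ cmpi (RI)
  rd: (w>>20)&0xf=0xa → %r10
  imm: (w>>0)&0xfffff=0x9f680 → 652928
@+20  big-endian(91 9c 00 00) = 0x919c0000
  op=0x919c0000>>24=0x91 ⇒ lsr (RR)
  rd: (w>>20)&0xf=0x9 → %r9
  rs: (w>>16)&0xf=0xc → %r12
@+24  big-endian(b8 00 00 00) = 0xb8000000
  op=0xb8000000>>24=0xb8 ⇒ noop (N)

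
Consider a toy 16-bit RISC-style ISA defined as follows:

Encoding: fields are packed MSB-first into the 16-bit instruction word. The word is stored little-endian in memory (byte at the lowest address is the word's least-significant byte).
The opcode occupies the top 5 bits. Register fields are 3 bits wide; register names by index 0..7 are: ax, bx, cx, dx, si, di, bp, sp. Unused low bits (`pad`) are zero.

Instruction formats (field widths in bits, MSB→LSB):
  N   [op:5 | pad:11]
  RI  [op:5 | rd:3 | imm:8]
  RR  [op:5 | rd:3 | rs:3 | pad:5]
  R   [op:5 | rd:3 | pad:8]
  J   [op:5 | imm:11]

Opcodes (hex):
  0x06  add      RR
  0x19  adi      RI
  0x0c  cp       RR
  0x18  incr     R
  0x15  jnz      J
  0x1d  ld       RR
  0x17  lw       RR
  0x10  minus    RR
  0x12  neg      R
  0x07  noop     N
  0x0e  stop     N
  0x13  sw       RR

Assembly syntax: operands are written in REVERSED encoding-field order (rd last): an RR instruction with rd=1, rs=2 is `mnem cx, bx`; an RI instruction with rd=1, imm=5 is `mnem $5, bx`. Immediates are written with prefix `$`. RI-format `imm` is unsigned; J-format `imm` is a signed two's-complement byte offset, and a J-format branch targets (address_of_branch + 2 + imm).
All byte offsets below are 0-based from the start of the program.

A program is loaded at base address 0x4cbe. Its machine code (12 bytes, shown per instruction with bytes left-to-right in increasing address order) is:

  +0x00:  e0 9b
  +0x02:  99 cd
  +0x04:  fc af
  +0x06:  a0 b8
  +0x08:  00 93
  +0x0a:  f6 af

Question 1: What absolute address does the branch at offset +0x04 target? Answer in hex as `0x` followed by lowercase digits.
[04] fc af → 0xaffc
  opcode bits[15:11]=0x15: jnz/J
  imm: (w>>0)&0x7ff=0x7fc (s11→-4) → $-4
  target = base 0x4cbe + off 0x04 + 2 + imm -4 = 0x4cc0

0x4cc0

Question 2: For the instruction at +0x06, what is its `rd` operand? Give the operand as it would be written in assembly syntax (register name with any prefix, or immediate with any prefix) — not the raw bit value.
@+06  little-endian(a0 b8) = 0xb8a0
  op=0xb8a0>>11=0x17 ⇒ lw (RR)
  [10:8] rd=0 = ax
  [7:5] rs=5 = di

ax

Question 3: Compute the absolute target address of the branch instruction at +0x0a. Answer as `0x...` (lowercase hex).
@+0a  little-endian(f6 af) = 0xaff6
  op=0xaff6>>11=0x15 ⇒ jnz (J)
  imm@[10:0]=0x7f6 (s11→-10) ⇒ $-10
  target = base 0x4cbe + off 0x0a + 2 + imm -10 = 0x4cc0

0x4cc0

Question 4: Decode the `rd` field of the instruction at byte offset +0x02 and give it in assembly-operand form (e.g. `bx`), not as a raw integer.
di

+0x02: 99 cd ⇒ word 0xcd99 (little)
  opcode bits[15:11]=0x19: adi/RI
  rd@[10:8]=0x5 ⇒ di
  imm@[7:0]=0x99 ⇒ $153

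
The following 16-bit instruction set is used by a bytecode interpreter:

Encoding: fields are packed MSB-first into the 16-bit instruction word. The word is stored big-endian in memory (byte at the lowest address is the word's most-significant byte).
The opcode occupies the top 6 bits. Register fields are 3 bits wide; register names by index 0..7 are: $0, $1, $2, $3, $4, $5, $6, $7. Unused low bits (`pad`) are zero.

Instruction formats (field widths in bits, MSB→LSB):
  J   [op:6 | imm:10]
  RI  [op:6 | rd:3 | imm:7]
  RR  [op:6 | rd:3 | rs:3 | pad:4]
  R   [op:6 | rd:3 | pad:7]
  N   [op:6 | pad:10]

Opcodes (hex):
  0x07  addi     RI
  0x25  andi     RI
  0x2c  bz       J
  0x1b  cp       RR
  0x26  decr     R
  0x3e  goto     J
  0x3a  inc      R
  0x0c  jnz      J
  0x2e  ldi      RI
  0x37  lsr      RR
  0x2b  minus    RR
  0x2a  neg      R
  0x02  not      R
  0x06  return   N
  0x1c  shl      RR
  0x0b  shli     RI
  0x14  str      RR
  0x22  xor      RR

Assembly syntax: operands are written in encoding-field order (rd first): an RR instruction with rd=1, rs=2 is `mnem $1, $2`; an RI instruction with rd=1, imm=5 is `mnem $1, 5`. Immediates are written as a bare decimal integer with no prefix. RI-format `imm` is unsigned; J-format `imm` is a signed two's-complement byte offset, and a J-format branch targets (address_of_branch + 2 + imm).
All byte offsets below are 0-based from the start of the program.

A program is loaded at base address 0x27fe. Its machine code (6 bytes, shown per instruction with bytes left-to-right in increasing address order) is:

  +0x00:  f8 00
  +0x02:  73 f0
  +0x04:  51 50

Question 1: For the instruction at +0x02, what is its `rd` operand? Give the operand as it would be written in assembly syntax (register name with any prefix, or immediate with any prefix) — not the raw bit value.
$7

[02] 73 f0 → 0x73f0
  opcode bits[15:10]=0x1c: shl/RR
  [9:7] rd=7 = $7
  [6:4] rs=7 = $7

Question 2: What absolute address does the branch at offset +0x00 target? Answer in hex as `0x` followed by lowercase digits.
off 0x00: read f8 00 as big → 0xf800
  top 6b → 0x3e → goto [J]
  imm: (w>>0)&0x3ff=0x0 → 0
  target = base 0x27fe + off 0x00 + 2 + imm 0 = 0x2800

0x2800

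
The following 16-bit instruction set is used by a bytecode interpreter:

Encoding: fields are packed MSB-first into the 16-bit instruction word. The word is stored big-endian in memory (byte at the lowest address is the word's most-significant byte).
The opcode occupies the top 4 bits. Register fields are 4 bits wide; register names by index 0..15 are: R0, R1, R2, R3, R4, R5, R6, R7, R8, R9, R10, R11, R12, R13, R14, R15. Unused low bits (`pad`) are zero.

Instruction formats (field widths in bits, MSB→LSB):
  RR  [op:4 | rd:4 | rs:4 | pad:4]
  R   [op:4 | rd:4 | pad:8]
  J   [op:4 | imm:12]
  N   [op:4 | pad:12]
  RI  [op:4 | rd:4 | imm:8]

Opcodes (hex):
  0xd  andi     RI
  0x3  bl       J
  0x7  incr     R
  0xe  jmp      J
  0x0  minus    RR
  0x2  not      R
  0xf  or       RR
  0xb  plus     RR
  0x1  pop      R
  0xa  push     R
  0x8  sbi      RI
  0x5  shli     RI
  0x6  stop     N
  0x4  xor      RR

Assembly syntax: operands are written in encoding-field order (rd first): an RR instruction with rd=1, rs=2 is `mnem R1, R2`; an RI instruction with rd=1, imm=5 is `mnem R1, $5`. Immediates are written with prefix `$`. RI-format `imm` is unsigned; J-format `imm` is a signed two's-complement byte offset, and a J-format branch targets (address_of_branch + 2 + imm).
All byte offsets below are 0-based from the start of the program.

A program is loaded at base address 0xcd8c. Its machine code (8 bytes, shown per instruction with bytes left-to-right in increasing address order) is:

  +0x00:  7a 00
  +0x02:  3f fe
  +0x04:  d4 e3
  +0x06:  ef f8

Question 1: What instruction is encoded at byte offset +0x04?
andi R4, $227

+0x04: d4 e3 ⇒ word 0xd4e3 (big)
  top 4b → 0xd → andi [RI]
  rd@[11:8]=0x4 ⇒ R4
  imm@[7:0]=0xe3 ⇒ $227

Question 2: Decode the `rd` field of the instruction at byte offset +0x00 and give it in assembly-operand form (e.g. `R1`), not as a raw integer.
R10

[00] 7a 00 → 0x7a00
  opcode bits[15:12]=0x7: incr/R
  rd: (w>>8)&0xf=0xa → R10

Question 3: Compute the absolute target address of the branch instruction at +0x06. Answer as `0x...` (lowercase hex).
0xcd8c

@+06  big-endian(ef f8) = 0xeff8
  op=0xeff8>>12=0xe ⇒ jmp (J)
  imm@[11:0]=0xff8 (s12→-8) ⇒ $-8
  target = base 0xcd8c + off 0x06 + 2 + imm -8 = 0xcd8c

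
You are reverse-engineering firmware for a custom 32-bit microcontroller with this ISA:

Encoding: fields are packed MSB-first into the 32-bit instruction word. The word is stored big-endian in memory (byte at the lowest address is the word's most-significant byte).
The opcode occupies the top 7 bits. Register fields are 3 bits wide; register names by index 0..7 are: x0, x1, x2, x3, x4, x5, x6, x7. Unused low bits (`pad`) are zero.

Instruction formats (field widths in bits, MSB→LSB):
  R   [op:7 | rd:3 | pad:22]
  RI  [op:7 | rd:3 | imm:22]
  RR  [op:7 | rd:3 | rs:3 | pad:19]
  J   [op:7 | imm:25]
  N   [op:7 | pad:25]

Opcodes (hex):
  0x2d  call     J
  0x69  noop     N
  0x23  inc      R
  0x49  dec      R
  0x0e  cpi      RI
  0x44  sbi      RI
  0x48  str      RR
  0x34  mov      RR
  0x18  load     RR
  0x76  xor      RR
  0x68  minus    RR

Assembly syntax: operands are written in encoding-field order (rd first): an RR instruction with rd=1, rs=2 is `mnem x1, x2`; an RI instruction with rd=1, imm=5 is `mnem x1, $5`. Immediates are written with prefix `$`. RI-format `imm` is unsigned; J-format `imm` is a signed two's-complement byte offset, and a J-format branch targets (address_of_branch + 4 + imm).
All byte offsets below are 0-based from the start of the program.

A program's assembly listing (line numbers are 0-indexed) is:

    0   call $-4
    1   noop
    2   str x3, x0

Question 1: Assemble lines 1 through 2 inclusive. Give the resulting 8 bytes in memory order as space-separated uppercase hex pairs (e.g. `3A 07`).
line 1 (noop): pack op=0x69:7|pad=0:25 = 0xd2000000; big→ d2 00 00 00
line 2 (str): pack op=0x48:7|rd=3:3|rs=0:3|pad=0:19 = 0x90c00000; big→ 90 c0 00 00

D2 00 00 00 90 C0 00 00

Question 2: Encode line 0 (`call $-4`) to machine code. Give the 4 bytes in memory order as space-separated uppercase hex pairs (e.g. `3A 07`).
5B FF FF FC

line 0 (call): pack op=0x2d:7|imm=-4:25 = 0x5bfffffc; big→ 5b ff ff fc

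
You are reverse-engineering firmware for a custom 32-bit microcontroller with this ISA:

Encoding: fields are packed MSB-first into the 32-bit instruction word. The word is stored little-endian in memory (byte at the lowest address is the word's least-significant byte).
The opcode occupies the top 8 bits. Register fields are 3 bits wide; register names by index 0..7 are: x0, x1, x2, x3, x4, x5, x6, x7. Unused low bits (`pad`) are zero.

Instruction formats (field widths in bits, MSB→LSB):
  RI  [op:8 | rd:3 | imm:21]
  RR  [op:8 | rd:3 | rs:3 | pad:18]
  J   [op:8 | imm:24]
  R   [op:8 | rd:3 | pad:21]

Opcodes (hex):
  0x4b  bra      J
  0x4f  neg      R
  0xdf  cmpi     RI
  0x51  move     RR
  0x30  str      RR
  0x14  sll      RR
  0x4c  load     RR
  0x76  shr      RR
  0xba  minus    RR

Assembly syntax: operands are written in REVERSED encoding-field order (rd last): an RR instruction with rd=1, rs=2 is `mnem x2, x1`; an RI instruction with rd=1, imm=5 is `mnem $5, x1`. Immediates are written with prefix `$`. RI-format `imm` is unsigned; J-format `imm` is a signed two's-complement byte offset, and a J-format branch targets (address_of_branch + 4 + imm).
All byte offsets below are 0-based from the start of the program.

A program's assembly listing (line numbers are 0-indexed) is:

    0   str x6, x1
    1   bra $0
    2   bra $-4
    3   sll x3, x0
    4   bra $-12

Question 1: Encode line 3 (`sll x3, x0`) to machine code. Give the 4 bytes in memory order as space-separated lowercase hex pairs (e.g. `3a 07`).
00 00 0c 14

3. sll fields op=0x14:8|rd=0:3|rs=3:3|pad=0:18 → word 140c0000h → 00 00 0c 14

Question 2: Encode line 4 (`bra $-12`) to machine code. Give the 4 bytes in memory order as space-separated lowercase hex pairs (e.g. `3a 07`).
L4: bra op=0x4b:8|imm=-12:24 ⇒ 0x4bfffff4 ⇒ little f4 ff ff 4b

f4 ff ff 4b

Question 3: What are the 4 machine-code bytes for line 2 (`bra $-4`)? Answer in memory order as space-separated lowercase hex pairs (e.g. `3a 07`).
2. bra fields op=0x4b:8|imm=-4:24 → word 4bfffffch → fc ff ff 4b

fc ff ff 4b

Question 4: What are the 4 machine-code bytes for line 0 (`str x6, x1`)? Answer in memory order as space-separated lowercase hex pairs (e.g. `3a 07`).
L0: str op=0x30:8|rd=1:3|rs=6:3|pad=0:18 ⇒ 0x30380000 ⇒ little 00 00 38 30

00 00 38 30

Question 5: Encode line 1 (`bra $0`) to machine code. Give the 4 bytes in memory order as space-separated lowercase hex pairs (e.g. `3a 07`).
1. bra fields op=0x4b:8|imm=0:24 → word 4b000000h → 00 00 00 4b

00 00 00 4b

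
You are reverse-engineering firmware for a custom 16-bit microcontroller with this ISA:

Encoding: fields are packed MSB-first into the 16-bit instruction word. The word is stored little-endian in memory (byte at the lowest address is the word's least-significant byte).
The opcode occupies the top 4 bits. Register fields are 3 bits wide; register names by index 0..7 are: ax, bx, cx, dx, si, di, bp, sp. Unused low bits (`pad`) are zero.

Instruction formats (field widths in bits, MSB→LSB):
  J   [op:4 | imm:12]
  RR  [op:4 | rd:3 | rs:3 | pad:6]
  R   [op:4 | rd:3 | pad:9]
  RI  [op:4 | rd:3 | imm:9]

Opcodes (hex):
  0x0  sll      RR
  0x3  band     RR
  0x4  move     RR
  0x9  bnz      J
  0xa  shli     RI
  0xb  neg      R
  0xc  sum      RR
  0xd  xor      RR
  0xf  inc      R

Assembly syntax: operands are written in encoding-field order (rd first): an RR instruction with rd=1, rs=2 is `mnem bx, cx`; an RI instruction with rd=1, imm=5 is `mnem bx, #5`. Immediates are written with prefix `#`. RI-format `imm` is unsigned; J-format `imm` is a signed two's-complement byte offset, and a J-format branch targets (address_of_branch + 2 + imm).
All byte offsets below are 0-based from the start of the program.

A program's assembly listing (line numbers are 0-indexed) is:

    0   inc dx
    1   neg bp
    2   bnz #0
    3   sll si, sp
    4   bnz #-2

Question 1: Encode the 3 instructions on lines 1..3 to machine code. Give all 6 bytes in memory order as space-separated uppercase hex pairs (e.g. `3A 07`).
00 BC 00 90 C0 09

1. neg fields op=0xb:4|rd=6:3|pad=0:9 → word bc00h → 00 bc
2. bnz fields op=0x9:4|imm=0:12 → word 9000h → 00 90
3. sll fields op=0x0:4|rd=4:3|rs=7:3|pad=0:6 → word 09c0h → c0 09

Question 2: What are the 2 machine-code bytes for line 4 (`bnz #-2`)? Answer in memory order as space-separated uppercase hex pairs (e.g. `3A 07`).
FE 9F

4. bnz fields op=0x9:4|imm=-2:12 → word 9ffeh → fe 9f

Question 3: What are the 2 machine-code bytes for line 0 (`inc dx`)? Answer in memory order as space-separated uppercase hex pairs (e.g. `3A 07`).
00 F6

L0: inc op=0xf:4|rd=3:3|pad=0:9 ⇒ 0xf600 ⇒ little 00 f6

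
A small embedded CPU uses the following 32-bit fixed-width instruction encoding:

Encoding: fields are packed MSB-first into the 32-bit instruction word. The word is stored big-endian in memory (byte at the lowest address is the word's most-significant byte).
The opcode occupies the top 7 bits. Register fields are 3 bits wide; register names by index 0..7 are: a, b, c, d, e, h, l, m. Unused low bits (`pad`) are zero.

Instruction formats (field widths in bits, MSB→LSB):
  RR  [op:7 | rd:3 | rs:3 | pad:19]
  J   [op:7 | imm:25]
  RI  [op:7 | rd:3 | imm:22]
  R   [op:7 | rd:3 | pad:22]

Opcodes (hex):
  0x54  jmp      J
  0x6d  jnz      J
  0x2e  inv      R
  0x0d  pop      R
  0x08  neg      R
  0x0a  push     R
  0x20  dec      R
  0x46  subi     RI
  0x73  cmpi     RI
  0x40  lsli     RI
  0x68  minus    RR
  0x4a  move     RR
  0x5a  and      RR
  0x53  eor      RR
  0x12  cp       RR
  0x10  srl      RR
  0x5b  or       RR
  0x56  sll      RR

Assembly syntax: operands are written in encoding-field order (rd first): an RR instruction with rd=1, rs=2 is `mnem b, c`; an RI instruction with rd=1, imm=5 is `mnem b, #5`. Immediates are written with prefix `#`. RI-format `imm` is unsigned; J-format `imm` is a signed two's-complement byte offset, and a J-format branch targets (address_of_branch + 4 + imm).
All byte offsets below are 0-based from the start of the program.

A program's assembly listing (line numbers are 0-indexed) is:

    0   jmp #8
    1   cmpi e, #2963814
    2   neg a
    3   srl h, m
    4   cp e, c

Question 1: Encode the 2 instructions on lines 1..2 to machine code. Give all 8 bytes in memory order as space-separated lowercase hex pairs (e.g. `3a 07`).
1. cmpi fields op=0x73:7|rd=4:3|imm=2963814:22 → word e72d3966h → e7 2d 39 66
2. neg fields op=0x8:7|rd=0:3|pad=0:22 → word 10000000h → 10 00 00 00

e7 2d 39 66 10 00 00 00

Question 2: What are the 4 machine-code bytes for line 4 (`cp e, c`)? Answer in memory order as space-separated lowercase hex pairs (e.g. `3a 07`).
L4: cp op=0x12:7|rd=4:3|rs=2:3|pad=0:19 ⇒ 0x25100000 ⇒ big 25 10 00 00

25 10 00 00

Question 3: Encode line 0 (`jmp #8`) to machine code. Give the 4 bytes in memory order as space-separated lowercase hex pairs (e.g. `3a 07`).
L0: jmp op=0x54:7|imm=8:25 ⇒ 0xa8000008 ⇒ big a8 00 00 08

a8 00 00 08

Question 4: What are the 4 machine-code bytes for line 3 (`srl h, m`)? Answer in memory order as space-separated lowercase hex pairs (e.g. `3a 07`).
3. srl fields op=0x10:7|rd=5:3|rs=7:3|pad=0:19 → word 21780000h → 21 78 00 00

21 78 00 00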